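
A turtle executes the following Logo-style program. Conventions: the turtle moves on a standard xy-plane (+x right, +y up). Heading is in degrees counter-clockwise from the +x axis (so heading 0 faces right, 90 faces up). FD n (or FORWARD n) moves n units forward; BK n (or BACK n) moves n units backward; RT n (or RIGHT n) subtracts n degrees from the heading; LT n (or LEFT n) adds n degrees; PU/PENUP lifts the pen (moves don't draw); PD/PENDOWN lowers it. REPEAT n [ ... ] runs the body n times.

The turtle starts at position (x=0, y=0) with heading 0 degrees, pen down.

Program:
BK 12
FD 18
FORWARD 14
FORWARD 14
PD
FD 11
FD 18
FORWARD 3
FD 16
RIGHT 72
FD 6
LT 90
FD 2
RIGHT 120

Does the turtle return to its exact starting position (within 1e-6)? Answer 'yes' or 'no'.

Executing turtle program step by step:
Start: pos=(0,0), heading=0, pen down
BK 12: (0,0) -> (-12,0) [heading=0, draw]
FD 18: (-12,0) -> (6,0) [heading=0, draw]
FD 14: (6,0) -> (20,0) [heading=0, draw]
FD 14: (20,0) -> (34,0) [heading=0, draw]
PD: pen down
FD 11: (34,0) -> (45,0) [heading=0, draw]
FD 18: (45,0) -> (63,0) [heading=0, draw]
FD 3: (63,0) -> (66,0) [heading=0, draw]
FD 16: (66,0) -> (82,0) [heading=0, draw]
RT 72: heading 0 -> 288
FD 6: (82,0) -> (83.854,-5.706) [heading=288, draw]
LT 90: heading 288 -> 18
FD 2: (83.854,-5.706) -> (85.756,-5.088) [heading=18, draw]
RT 120: heading 18 -> 258
Final: pos=(85.756,-5.088), heading=258, 10 segment(s) drawn

Start position: (0, 0)
Final position: (85.756, -5.088)
Distance = 85.907; >= 1e-6 -> NOT closed

Answer: no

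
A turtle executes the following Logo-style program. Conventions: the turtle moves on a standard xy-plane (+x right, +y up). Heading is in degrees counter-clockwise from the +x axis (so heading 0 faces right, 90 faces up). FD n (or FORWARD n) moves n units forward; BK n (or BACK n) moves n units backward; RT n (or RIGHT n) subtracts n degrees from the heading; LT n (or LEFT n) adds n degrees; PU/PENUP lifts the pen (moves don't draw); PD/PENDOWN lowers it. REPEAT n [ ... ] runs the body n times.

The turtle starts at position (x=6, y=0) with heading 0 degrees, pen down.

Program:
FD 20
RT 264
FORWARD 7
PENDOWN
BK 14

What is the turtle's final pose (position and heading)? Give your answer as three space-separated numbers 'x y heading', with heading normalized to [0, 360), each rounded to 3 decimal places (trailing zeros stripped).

Executing turtle program step by step:
Start: pos=(6,0), heading=0, pen down
FD 20: (6,0) -> (26,0) [heading=0, draw]
RT 264: heading 0 -> 96
FD 7: (26,0) -> (25.268,6.962) [heading=96, draw]
PD: pen down
BK 14: (25.268,6.962) -> (26.732,-6.962) [heading=96, draw]
Final: pos=(26.732,-6.962), heading=96, 3 segment(s) drawn

Answer: 26.732 -6.962 96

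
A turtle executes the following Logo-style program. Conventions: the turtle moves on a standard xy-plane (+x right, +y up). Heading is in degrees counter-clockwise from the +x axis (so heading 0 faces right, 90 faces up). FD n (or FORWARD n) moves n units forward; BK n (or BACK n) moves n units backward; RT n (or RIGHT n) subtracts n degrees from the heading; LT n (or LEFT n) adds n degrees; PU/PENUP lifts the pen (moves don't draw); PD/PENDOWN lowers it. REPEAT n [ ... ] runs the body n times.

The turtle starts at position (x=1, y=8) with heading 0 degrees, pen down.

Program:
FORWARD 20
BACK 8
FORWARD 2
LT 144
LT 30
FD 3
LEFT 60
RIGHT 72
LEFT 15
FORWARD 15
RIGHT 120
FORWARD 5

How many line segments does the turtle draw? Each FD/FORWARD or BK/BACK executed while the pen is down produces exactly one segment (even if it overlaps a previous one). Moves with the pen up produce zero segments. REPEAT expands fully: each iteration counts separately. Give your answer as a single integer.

Answer: 6

Derivation:
Executing turtle program step by step:
Start: pos=(1,8), heading=0, pen down
FD 20: (1,8) -> (21,8) [heading=0, draw]
BK 8: (21,8) -> (13,8) [heading=0, draw]
FD 2: (13,8) -> (15,8) [heading=0, draw]
LT 144: heading 0 -> 144
LT 30: heading 144 -> 174
FD 3: (15,8) -> (12.016,8.314) [heading=174, draw]
LT 60: heading 174 -> 234
RT 72: heading 234 -> 162
LT 15: heading 162 -> 177
FD 15: (12.016,8.314) -> (-2.963,9.099) [heading=177, draw]
RT 120: heading 177 -> 57
FD 5: (-2.963,9.099) -> (-0.24,13.292) [heading=57, draw]
Final: pos=(-0.24,13.292), heading=57, 6 segment(s) drawn
Segments drawn: 6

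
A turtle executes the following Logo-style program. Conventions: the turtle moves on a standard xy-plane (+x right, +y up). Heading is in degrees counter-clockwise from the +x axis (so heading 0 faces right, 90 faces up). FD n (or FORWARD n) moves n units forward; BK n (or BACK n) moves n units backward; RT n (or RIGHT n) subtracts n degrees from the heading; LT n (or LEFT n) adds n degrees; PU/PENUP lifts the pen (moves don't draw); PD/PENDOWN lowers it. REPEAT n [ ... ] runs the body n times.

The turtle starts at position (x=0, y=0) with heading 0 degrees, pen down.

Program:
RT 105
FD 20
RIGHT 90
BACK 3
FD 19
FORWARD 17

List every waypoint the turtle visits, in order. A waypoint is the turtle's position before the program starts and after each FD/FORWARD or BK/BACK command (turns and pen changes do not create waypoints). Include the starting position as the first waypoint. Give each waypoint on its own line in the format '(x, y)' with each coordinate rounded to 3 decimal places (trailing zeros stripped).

Answer: (0, 0)
(-5.176, -19.319)
(-2.279, -20.095)
(-20.631, -15.177)
(-37.052, -10.777)

Derivation:
Executing turtle program step by step:
Start: pos=(0,0), heading=0, pen down
RT 105: heading 0 -> 255
FD 20: (0,0) -> (-5.176,-19.319) [heading=255, draw]
RT 90: heading 255 -> 165
BK 3: (-5.176,-19.319) -> (-2.279,-20.095) [heading=165, draw]
FD 19: (-2.279,-20.095) -> (-20.631,-15.177) [heading=165, draw]
FD 17: (-20.631,-15.177) -> (-37.052,-10.777) [heading=165, draw]
Final: pos=(-37.052,-10.777), heading=165, 4 segment(s) drawn
Waypoints (5 total):
(0, 0)
(-5.176, -19.319)
(-2.279, -20.095)
(-20.631, -15.177)
(-37.052, -10.777)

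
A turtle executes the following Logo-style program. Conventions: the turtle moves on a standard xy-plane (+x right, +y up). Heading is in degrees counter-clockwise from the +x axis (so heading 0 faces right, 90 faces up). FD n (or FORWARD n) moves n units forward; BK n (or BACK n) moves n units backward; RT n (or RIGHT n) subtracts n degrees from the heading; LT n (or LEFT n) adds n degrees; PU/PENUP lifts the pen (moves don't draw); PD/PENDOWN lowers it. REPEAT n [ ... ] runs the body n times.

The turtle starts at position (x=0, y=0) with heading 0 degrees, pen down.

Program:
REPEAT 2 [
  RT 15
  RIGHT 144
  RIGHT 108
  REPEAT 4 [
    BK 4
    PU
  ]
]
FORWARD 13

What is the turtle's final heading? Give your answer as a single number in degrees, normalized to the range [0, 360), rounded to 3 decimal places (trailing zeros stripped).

Answer: 186

Derivation:
Executing turtle program step by step:
Start: pos=(0,0), heading=0, pen down
REPEAT 2 [
  -- iteration 1/2 --
  RT 15: heading 0 -> 345
  RT 144: heading 345 -> 201
  RT 108: heading 201 -> 93
  REPEAT 4 [
    -- iteration 1/4 --
    BK 4: (0,0) -> (0.209,-3.995) [heading=93, draw]
    PU: pen up
    -- iteration 2/4 --
    BK 4: (0.209,-3.995) -> (0.419,-7.989) [heading=93, move]
    PU: pen up
    -- iteration 3/4 --
    BK 4: (0.419,-7.989) -> (0.628,-11.984) [heading=93, move]
    PU: pen up
    -- iteration 4/4 --
    BK 4: (0.628,-11.984) -> (0.837,-15.978) [heading=93, move]
    PU: pen up
  ]
  -- iteration 2/2 --
  RT 15: heading 93 -> 78
  RT 144: heading 78 -> 294
  RT 108: heading 294 -> 186
  REPEAT 4 [
    -- iteration 1/4 --
    BK 4: (0.837,-15.978) -> (4.815,-15.56) [heading=186, move]
    PU: pen up
    -- iteration 2/4 --
    BK 4: (4.815,-15.56) -> (8.794,-15.142) [heading=186, move]
    PU: pen up
    -- iteration 3/4 --
    BK 4: (8.794,-15.142) -> (12.772,-14.724) [heading=186, move]
    PU: pen up
    -- iteration 4/4 --
    BK 4: (12.772,-14.724) -> (16.75,-14.306) [heading=186, move]
    PU: pen up
  ]
]
FD 13: (16.75,-14.306) -> (3.821,-15.664) [heading=186, move]
Final: pos=(3.821,-15.664), heading=186, 1 segment(s) drawn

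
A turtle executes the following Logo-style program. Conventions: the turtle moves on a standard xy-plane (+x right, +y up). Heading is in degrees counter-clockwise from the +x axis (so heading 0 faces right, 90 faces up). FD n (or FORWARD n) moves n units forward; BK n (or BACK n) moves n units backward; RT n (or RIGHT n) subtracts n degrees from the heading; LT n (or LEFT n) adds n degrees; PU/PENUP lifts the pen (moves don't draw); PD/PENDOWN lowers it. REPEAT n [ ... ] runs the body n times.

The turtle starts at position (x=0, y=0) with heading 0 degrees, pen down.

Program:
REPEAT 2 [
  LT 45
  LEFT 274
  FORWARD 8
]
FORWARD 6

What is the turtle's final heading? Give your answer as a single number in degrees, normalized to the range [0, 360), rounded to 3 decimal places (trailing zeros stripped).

Executing turtle program step by step:
Start: pos=(0,0), heading=0, pen down
REPEAT 2 [
  -- iteration 1/2 --
  LT 45: heading 0 -> 45
  LT 274: heading 45 -> 319
  FD 8: (0,0) -> (6.038,-5.248) [heading=319, draw]
  -- iteration 2/2 --
  LT 45: heading 319 -> 4
  LT 274: heading 4 -> 278
  FD 8: (6.038,-5.248) -> (7.151,-13.171) [heading=278, draw]
]
FD 6: (7.151,-13.171) -> (7.986,-19.112) [heading=278, draw]
Final: pos=(7.986,-19.112), heading=278, 3 segment(s) drawn

Answer: 278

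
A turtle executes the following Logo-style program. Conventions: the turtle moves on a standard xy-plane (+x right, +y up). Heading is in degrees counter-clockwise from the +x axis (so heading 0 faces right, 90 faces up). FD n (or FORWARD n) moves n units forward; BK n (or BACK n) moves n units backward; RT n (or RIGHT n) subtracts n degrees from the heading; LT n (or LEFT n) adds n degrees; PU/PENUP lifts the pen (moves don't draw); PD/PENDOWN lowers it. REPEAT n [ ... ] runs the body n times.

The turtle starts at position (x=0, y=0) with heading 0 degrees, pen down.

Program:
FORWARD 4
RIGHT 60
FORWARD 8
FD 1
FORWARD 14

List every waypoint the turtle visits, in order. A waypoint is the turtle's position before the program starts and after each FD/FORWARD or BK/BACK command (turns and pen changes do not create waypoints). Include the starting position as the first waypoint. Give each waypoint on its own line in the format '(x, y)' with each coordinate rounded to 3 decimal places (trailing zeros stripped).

Executing turtle program step by step:
Start: pos=(0,0), heading=0, pen down
FD 4: (0,0) -> (4,0) [heading=0, draw]
RT 60: heading 0 -> 300
FD 8: (4,0) -> (8,-6.928) [heading=300, draw]
FD 1: (8,-6.928) -> (8.5,-7.794) [heading=300, draw]
FD 14: (8.5,-7.794) -> (15.5,-19.919) [heading=300, draw]
Final: pos=(15.5,-19.919), heading=300, 4 segment(s) drawn
Waypoints (5 total):
(0, 0)
(4, 0)
(8, -6.928)
(8.5, -7.794)
(15.5, -19.919)

Answer: (0, 0)
(4, 0)
(8, -6.928)
(8.5, -7.794)
(15.5, -19.919)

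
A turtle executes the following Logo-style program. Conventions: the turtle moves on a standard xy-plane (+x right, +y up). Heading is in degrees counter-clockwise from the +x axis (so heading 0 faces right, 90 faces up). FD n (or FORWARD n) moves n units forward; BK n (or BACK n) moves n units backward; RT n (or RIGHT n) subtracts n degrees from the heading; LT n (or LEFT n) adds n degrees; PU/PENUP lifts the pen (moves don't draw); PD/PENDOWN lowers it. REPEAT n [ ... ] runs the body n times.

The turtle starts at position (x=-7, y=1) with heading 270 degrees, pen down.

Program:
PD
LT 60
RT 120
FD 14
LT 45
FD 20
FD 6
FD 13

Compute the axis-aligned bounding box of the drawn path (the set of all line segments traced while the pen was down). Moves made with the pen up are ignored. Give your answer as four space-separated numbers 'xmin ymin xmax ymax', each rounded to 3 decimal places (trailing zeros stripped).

Answer: -29.218 -43.671 -7 1

Derivation:
Executing turtle program step by step:
Start: pos=(-7,1), heading=270, pen down
PD: pen down
LT 60: heading 270 -> 330
RT 120: heading 330 -> 210
FD 14: (-7,1) -> (-19.124,-6) [heading=210, draw]
LT 45: heading 210 -> 255
FD 20: (-19.124,-6) -> (-24.301,-25.319) [heading=255, draw]
FD 6: (-24.301,-25.319) -> (-25.854,-31.114) [heading=255, draw]
FD 13: (-25.854,-31.114) -> (-29.218,-43.671) [heading=255, draw]
Final: pos=(-29.218,-43.671), heading=255, 4 segment(s) drawn

Segment endpoints: x in {-29.218, -25.854, -24.301, -19.124, -7}, y in {-43.671, -31.114, -25.319, -6, 1}
xmin=-29.218, ymin=-43.671, xmax=-7, ymax=1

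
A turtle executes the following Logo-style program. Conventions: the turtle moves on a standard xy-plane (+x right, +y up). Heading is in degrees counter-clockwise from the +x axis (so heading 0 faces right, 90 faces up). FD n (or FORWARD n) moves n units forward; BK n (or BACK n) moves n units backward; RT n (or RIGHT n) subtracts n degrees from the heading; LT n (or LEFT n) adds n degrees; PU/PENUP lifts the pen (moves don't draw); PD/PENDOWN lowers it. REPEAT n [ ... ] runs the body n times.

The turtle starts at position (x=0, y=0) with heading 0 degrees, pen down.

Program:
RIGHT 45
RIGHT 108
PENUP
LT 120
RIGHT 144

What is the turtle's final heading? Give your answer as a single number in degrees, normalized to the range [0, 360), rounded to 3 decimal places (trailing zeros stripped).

Answer: 183

Derivation:
Executing turtle program step by step:
Start: pos=(0,0), heading=0, pen down
RT 45: heading 0 -> 315
RT 108: heading 315 -> 207
PU: pen up
LT 120: heading 207 -> 327
RT 144: heading 327 -> 183
Final: pos=(0,0), heading=183, 0 segment(s) drawn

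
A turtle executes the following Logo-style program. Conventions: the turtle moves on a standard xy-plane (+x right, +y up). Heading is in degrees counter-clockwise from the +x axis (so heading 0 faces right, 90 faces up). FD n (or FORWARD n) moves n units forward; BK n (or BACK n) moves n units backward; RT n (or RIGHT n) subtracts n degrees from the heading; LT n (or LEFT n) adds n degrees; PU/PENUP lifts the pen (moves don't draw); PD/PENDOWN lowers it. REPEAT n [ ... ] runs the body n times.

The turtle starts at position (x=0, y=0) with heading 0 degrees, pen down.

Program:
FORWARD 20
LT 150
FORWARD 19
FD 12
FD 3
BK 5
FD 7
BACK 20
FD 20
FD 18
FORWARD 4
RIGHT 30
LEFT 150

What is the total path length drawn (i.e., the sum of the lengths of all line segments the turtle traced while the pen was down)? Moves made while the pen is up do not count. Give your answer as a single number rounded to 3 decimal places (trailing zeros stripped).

Answer: 128

Derivation:
Executing turtle program step by step:
Start: pos=(0,0), heading=0, pen down
FD 20: (0,0) -> (20,0) [heading=0, draw]
LT 150: heading 0 -> 150
FD 19: (20,0) -> (3.546,9.5) [heading=150, draw]
FD 12: (3.546,9.5) -> (-6.847,15.5) [heading=150, draw]
FD 3: (-6.847,15.5) -> (-9.445,17) [heading=150, draw]
BK 5: (-9.445,17) -> (-5.115,14.5) [heading=150, draw]
FD 7: (-5.115,14.5) -> (-11.177,18) [heading=150, draw]
BK 20: (-11.177,18) -> (6.144,8) [heading=150, draw]
FD 20: (6.144,8) -> (-11.177,18) [heading=150, draw]
FD 18: (-11.177,18) -> (-26.765,27) [heading=150, draw]
FD 4: (-26.765,27) -> (-30.229,29) [heading=150, draw]
RT 30: heading 150 -> 120
LT 150: heading 120 -> 270
Final: pos=(-30.229,29), heading=270, 10 segment(s) drawn

Segment lengths:
  seg 1: (0,0) -> (20,0), length = 20
  seg 2: (20,0) -> (3.546,9.5), length = 19
  seg 3: (3.546,9.5) -> (-6.847,15.5), length = 12
  seg 4: (-6.847,15.5) -> (-9.445,17), length = 3
  seg 5: (-9.445,17) -> (-5.115,14.5), length = 5
  seg 6: (-5.115,14.5) -> (-11.177,18), length = 7
  seg 7: (-11.177,18) -> (6.144,8), length = 20
  seg 8: (6.144,8) -> (-11.177,18), length = 20
  seg 9: (-11.177,18) -> (-26.765,27), length = 18
  seg 10: (-26.765,27) -> (-30.229,29), length = 4
Total = 128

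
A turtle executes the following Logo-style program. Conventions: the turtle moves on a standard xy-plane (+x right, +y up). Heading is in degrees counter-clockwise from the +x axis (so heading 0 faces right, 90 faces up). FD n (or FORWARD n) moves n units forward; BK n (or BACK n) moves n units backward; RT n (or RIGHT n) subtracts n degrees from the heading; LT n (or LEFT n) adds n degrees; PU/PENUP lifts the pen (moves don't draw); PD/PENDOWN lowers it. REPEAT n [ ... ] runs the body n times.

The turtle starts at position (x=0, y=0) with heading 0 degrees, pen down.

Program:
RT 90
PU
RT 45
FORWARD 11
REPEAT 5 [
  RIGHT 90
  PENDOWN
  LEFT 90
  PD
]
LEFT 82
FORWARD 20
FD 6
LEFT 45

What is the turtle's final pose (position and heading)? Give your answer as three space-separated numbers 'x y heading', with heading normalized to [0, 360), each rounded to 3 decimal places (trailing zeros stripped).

Executing turtle program step by step:
Start: pos=(0,0), heading=0, pen down
RT 90: heading 0 -> 270
PU: pen up
RT 45: heading 270 -> 225
FD 11: (0,0) -> (-7.778,-7.778) [heading=225, move]
REPEAT 5 [
  -- iteration 1/5 --
  RT 90: heading 225 -> 135
  PD: pen down
  LT 90: heading 135 -> 225
  PD: pen down
  -- iteration 2/5 --
  RT 90: heading 225 -> 135
  PD: pen down
  LT 90: heading 135 -> 225
  PD: pen down
  -- iteration 3/5 --
  RT 90: heading 225 -> 135
  PD: pen down
  LT 90: heading 135 -> 225
  PD: pen down
  -- iteration 4/5 --
  RT 90: heading 225 -> 135
  PD: pen down
  LT 90: heading 135 -> 225
  PD: pen down
  -- iteration 5/5 --
  RT 90: heading 225 -> 135
  PD: pen down
  LT 90: heading 135 -> 225
  PD: pen down
]
LT 82: heading 225 -> 307
FD 20: (-7.778,-7.778) -> (4.258,-23.751) [heading=307, draw]
FD 6: (4.258,-23.751) -> (7.869,-28.543) [heading=307, draw]
LT 45: heading 307 -> 352
Final: pos=(7.869,-28.543), heading=352, 2 segment(s) drawn

Answer: 7.869 -28.543 352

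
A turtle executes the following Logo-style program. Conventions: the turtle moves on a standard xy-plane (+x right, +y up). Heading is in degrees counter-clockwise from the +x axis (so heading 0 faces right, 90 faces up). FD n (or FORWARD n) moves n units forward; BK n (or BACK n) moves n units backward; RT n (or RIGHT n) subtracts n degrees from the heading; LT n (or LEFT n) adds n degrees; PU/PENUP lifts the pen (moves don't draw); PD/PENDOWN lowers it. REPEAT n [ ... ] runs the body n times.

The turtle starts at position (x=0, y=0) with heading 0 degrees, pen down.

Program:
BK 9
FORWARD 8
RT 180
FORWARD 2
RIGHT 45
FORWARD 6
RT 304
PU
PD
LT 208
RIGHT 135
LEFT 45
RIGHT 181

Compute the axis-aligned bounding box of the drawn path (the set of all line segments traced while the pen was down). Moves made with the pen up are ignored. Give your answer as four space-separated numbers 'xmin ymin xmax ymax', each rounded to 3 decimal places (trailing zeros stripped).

Executing turtle program step by step:
Start: pos=(0,0), heading=0, pen down
BK 9: (0,0) -> (-9,0) [heading=0, draw]
FD 8: (-9,0) -> (-1,0) [heading=0, draw]
RT 180: heading 0 -> 180
FD 2: (-1,0) -> (-3,0) [heading=180, draw]
RT 45: heading 180 -> 135
FD 6: (-3,0) -> (-7.243,4.243) [heading=135, draw]
RT 304: heading 135 -> 191
PU: pen up
PD: pen down
LT 208: heading 191 -> 39
RT 135: heading 39 -> 264
LT 45: heading 264 -> 309
RT 181: heading 309 -> 128
Final: pos=(-7.243,4.243), heading=128, 4 segment(s) drawn

Segment endpoints: x in {-9, -7.243, -3, -1, 0}, y in {0, 0, 4.243}
xmin=-9, ymin=0, xmax=0, ymax=4.243

Answer: -9 0 0 4.243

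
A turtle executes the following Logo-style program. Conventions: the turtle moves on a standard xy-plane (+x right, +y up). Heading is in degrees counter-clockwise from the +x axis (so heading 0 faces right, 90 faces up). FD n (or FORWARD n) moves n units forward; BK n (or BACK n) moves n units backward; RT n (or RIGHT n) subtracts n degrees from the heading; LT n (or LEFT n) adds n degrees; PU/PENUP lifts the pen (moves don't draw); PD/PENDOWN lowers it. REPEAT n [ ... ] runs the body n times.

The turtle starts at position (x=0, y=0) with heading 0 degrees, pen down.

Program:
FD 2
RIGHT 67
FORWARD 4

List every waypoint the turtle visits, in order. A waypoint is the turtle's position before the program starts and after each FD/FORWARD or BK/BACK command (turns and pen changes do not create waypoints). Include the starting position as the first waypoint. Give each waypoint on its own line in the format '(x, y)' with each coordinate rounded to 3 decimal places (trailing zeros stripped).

Answer: (0, 0)
(2, 0)
(3.563, -3.682)

Derivation:
Executing turtle program step by step:
Start: pos=(0,0), heading=0, pen down
FD 2: (0,0) -> (2,0) [heading=0, draw]
RT 67: heading 0 -> 293
FD 4: (2,0) -> (3.563,-3.682) [heading=293, draw]
Final: pos=(3.563,-3.682), heading=293, 2 segment(s) drawn
Waypoints (3 total):
(0, 0)
(2, 0)
(3.563, -3.682)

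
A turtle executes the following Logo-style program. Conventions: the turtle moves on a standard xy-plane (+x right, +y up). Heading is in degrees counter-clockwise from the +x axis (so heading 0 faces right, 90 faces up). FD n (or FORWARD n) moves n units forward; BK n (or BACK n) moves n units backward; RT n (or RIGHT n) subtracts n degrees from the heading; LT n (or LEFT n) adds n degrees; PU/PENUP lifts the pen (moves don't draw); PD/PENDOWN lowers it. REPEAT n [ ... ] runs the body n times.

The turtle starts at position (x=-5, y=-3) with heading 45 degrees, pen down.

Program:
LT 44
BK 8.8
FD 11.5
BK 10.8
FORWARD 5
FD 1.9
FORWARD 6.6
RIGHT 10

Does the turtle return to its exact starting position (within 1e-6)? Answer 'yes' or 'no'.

Executing turtle program step by step:
Start: pos=(-5,-3), heading=45, pen down
LT 44: heading 45 -> 89
BK 8.8: (-5,-3) -> (-5.154,-11.799) [heading=89, draw]
FD 11.5: (-5.154,-11.799) -> (-4.953,-0.3) [heading=89, draw]
BK 10.8: (-4.953,-0.3) -> (-5.141,-11.099) [heading=89, draw]
FD 5: (-5.141,-11.099) -> (-5.054,-6.1) [heading=89, draw]
FD 1.9: (-5.054,-6.1) -> (-5.021,-4.2) [heading=89, draw]
FD 6.6: (-5.021,-4.2) -> (-4.906,2.399) [heading=89, draw]
RT 10: heading 89 -> 79
Final: pos=(-4.906,2.399), heading=79, 6 segment(s) drawn

Start position: (-5, -3)
Final position: (-4.906, 2.399)
Distance = 5.4; >= 1e-6 -> NOT closed

Answer: no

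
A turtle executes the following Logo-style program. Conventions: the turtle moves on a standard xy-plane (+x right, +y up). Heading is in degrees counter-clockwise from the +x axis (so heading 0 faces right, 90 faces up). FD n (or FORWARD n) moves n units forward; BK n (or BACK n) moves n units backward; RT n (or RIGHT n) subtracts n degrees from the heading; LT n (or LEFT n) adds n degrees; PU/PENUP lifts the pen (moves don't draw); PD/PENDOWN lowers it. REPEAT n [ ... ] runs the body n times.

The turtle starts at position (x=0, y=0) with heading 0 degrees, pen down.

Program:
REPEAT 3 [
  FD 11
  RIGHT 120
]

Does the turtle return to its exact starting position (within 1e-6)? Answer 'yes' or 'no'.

Answer: yes

Derivation:
Executing turtle program step by step:
Start: pos=(0,0), heading=0, pen down
REPEAT 3 [
  -- iteration 1/3 --
  FD 11: (0,0) -> (11,0) [heading=0, draw]
  RT 120: heading 0 -> 240
  -- iteration 2/3 --
  FD 11: (11,0) -> (5.5,-9.526) [heading=240, draw]
  RT 120: heading 240 -> 120
  -- iteration 3/3 --
  FD 11: (5.5,-9.526) -> (0,0) [heading=120, draw]
  RT 120: heading 120 -> 0
]
Final: pos=(0,0), heading=0, 3 segment(s) drawn

Start position: (0, 0)
Final position: (0, 0)
Distance = 0; < 1e-6 -> CLOSED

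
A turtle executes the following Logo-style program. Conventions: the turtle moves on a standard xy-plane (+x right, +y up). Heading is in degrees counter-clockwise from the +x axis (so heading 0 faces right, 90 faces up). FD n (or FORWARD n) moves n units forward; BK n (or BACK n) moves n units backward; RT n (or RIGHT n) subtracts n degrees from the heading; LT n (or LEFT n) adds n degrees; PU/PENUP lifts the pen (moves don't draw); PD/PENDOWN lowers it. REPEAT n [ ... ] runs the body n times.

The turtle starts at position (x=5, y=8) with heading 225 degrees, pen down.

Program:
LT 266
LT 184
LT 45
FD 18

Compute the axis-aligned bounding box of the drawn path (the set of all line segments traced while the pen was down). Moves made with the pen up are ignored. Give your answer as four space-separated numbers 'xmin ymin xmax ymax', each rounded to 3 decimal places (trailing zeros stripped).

Answer: 5 8 23 8

Derivation:
Executing turtle program step by step:
Start: pos=(5,8), heading=225, pen down
LT 266: heading 225 -> 131
LT 184: heading 131 -> 315
LT 45: heading 315 -> 0
FD 18: (5,8) -> (23,8) [heading=0, draw]
Final: pos=(23,8), heading=0, 1 segment(s) drawn

Segment endpoints: x in {5, 23}, y in {8, 8}
xmin=5, ymin=8, xmax=23, ymax=8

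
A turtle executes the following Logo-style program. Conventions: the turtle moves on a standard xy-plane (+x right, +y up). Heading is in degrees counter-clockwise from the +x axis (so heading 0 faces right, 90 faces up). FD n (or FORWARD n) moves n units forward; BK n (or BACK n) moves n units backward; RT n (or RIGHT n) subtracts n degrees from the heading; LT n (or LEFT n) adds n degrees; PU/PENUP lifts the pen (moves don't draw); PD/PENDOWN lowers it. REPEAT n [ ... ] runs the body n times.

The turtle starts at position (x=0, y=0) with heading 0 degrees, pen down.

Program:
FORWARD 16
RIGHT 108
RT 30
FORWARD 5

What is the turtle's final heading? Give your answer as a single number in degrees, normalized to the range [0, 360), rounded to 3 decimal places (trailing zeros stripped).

Executing turtle program step by step:
Start: pos=(0,0), heading=0, pen down
FD 16: (0,0) -> (16,0) [heading=0, draw]
RT 108: heading 0 -> 252
RT 30: heading 252 -> 222
FD 5: (16,0) -> (12.284,-3.346) [heading=222, draw]
Final: pos=(12.284,-3.346), heading=222, 2 segment(s) drawn

Answer: 222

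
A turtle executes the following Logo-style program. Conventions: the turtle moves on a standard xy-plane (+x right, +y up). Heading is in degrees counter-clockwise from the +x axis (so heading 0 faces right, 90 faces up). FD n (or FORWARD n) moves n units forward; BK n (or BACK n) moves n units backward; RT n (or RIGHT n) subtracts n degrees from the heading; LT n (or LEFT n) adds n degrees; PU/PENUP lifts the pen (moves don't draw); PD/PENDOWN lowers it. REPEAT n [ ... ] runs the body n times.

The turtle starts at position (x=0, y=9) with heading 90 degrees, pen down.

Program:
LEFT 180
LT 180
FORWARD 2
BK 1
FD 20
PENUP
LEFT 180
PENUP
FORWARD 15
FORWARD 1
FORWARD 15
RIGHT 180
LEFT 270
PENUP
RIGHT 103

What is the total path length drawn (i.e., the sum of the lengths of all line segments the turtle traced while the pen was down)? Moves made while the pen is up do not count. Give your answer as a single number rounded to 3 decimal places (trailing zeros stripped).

Executing turtle program step by step:
Start: pos=(0,9), heading=90, pen down
LT 180: heading 90 -> 270
LT 180: heading 270 -> 90
FD 2: (0,9) -> (0,11) [heading=90, draw]
BK 1: (0,11) -> (0,10) [heading=90, draw]
FD 20: (0,10) -> (0,30) [heading=90, draw]
PU: pen up
LT 180: heading 90 -> 270
PU: pen up
FD 15: (0,30) -> (0,15) [heading=270, move]
FD 1: (0,15) -> (0,14) [heading=270, move]
FD 15: (0,14) -> (0,-1) [heading=270, move]
RT 180: heading 270 -> 90
LT 270: heading 90 -> 0
PU: pen up
RT 103: heading 0 -> 257
Final: pos=(0,-1), heading=257, 3 segment(s) drawn

Segment lengths:
  seg 1: (0,9) -> (0,11), length = 2
  seg 2: (0,11) -> (0,10), length = 1
  seg 3: (0,10) -> (0,30), length = 20
Total = 23

Answer: 23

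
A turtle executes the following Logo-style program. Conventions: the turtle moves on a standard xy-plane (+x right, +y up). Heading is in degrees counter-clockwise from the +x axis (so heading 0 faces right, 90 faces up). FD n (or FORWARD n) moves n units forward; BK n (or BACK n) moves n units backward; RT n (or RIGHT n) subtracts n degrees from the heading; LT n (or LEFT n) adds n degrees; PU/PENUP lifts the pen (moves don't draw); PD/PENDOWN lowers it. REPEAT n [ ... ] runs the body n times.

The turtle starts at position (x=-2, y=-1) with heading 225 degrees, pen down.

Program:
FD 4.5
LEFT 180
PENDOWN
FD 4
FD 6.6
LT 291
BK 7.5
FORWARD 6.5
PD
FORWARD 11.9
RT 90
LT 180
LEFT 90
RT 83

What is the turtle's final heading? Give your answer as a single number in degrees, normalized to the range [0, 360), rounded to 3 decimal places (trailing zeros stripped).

Executing turtle program step by step:
Start: pos=(-2,-1), heading=225, pen down
FD 4.5: (-2,-1) -> (-5.182,-4.182) [heading=225, draw]
LT 180: heading 225 -> 45
PD: pen down
FD 4: (-5.182,-4.182) -> (-2.354,-1.354) [heading=45, draw]
FD 6.6: (-2.354,-1.354) -> (2.313,3.313) [heading=45, draw]
LT 291: heading 45 -> 336
BK 7.5: (2.313,3.313) -> (-4.538,6.364) [heading=336, draw]
FD 6.5: (-4.538,6.364) -> (1.4,3.72) [heading=336, draw]
PD: pen down
FD 11.9: (1.4,3.72) -> (12.271,-1.12) [heading=336, draw]
RT 90: heading 336 -> 246
LT 180: heading 246 -> 66
LT 90: heading 66 -> 156
RT 83: heading 156 -> 73
Final: pos=(12.271,-1.12), heading=73, 6 segment(s) drawn

Answer: 73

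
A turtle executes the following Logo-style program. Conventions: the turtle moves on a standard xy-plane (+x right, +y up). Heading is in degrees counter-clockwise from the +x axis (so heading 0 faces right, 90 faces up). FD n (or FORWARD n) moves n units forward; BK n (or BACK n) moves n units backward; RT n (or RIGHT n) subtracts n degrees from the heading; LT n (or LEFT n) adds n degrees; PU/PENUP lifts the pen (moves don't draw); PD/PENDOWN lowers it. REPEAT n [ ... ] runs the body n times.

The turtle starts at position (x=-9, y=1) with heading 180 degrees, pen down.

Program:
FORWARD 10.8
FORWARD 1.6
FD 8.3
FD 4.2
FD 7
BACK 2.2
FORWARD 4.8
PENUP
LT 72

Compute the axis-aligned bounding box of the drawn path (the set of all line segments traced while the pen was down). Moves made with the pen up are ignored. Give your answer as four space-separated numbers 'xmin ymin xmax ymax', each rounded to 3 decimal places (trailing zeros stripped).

Answer: -43.5 1 -9 1

Derivation:
Executing turtle program step by step:
Start: pos=(-9,1), heading=180, pen down
FD 10.8: (-9,1) -> (-19.8,1) [heading=180, draw]
FD 1.6: (-19.8,1) -> (-21.4,1) [heading=180, draw]
FD 8.3: (-21.4,1) -> (-29.7,1) [heading=180, draw]
FD 4.2: (-29.7,1) -> (-33.9,1) [heading=180, draw]
FD 7: (-33.9,1) -> (-40.9,1) [heading=180, draw]
BK 2.2: (-40.9,1) -> (-38.7,1) [heading=180, draw]
FD 4.8: (-38.7,1) -> (-43.5,1) [heading=180, draw]
PU: pen up
LT 72: heading 180 -> 252
Final: pos=(-43.5,1), heading=252, 7 segment(s) drawn

Segment endpoints: x in {-43.5, -40.9, -38.7, -33.9, -29.7, -21.4, -19.8, -9}, y in {1, 1, 1, 1, 1, 1, 1, 1}
xmin=-43.5, ymin=1, xmax=-9, ymax=1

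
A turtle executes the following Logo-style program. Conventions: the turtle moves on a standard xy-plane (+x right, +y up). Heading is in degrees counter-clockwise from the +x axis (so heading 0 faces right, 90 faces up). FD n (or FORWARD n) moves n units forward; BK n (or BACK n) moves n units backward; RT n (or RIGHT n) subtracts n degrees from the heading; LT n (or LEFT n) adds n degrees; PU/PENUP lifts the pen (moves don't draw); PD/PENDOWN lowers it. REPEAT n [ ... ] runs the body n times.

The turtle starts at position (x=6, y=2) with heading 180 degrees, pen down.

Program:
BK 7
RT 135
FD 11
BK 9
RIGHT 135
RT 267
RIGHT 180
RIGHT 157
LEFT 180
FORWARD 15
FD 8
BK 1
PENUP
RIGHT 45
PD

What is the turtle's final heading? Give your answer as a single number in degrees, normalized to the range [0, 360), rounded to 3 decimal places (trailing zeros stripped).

Answer: 161

Derivation:
Executing turtle program step by step:
Start: pos=(6,2), heading=180, pen down
BK 7: (6,2) -> (13,2) [heading=180, draw]
RT 135: heading 180 -> 45
FD 11: (13,2) -> (20.778,9.778) [heading=45, draw]
BK 9: (20.778,9.778) -> (14.414,3.414) [heading=45, draw]
RT 135: heading 45 -> 270
RT 267: heading 270 -> 3
RT 180: heading 3 -> 183
RT 157: heading 183 -> 26
LT 180: heading 26 -> 206
FD 15: (14.414,3.414) -> (0.932,-3.161) [heading=206, draw]
FD 8: (0.932,-3.161) -> (-6.258,-6.668) [heading=206, draw]
BK 1: (-6.258,-6.668) -> (-5.359,-6.23) [heading=206, draw]
PU: pen up
RT 45: heading 206 -> 161
PD: pen down
Final: pos=(-5.359,-6.23), heading=161, 6 segment(s) drawn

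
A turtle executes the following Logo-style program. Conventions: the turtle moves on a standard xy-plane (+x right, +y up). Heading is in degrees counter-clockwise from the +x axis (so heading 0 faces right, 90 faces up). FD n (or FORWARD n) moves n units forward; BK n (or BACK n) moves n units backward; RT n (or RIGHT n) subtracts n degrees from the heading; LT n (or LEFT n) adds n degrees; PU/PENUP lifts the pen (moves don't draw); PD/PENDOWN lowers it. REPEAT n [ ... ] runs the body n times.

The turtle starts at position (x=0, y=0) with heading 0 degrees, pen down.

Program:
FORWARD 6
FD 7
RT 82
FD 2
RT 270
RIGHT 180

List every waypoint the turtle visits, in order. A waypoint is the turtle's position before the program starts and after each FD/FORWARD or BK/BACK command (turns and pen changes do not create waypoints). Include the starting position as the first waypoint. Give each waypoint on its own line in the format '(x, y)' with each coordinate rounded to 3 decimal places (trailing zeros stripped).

Executing turtle program step by step:
Start: pos=(0,0), heading=0, pen down
FD 6: (0,0) -> (6,0) [heading=0, draw]
FD 7: (6,0) -> (13,0) [heading=0, draw]
RT 82: heading 0 -> 278
FD 2: (13,0) -> (13.278,-1.981) [heading=278, draw]
RT 270: heading 278 -> 8
RT 180: heading 8 -> 188
Final: pos=(13.278,-1.981), heading=188, 3 segment(s) drawn
Waypoints (4 total):
(0, 0)
(6, 0)
(13, 0)
(13.278, -1.981)

Answer: (0, 0)
(6, 0)
(13, 0)
(13.278, -1.981)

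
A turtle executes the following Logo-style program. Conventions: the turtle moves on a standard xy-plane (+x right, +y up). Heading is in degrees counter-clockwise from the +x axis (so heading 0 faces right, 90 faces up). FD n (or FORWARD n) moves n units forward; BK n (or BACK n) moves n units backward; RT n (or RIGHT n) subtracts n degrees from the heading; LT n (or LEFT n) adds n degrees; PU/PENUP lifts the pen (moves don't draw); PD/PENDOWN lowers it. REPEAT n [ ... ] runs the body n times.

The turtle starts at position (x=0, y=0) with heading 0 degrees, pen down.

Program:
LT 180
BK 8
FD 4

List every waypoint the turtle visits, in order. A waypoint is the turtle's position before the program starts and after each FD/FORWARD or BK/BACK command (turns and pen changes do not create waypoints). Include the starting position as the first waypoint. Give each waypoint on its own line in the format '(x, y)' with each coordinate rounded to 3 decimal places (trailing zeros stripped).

Answer: (0, 0)
(8, 0)
(4, 0)

Derivation:
Executing turtle program step by step:
Start: pos=(0,0), heading=0, pen down
LT 180: heading 0 -> 180
BK 8: (0,0) -> (8,0) [heading=180, draw]
FD 4: (8,0) -> (4,0) [heading=180, draw]
Final: pos=(4,0), heading=180, 2 segment(s) drawn
Waypoints (3 total):
(0, 0)
(8, 0)
(4, 0)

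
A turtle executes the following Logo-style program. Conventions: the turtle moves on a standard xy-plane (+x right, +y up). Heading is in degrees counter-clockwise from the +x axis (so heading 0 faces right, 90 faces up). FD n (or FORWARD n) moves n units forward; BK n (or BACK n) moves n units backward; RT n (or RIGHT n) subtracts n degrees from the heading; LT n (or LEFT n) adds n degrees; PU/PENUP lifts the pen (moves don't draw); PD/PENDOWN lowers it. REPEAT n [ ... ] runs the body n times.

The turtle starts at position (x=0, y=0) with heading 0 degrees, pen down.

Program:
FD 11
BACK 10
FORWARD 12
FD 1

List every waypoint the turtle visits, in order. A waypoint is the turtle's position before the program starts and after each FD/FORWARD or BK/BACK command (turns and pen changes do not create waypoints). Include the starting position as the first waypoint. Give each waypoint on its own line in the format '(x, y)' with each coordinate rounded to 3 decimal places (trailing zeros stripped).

Answer: (0, 0)
(11, 0)
(1, 0)
(13, 0)
(14, 0)

Derivation:
Executing turtle program step by step:
Start: pos=(0,0), heading=0, pen down
FD 11: (0,0) -> (11,0) [heading=0, draw]
BK 10: (11,0) -> (1,0) [heading=0, draw]
FD 12: (1,0) -> (13,0) [heading=0, draw]
FD 1: (13,0) -> (14,0) [heading=0, draw]
Final: pos=(14,0), heading=0, 4 segment(s) drawn
Waypoints (5 total):
(0, 0)
(11, 0)
(1, 0)
(13, 0)
(14, 0)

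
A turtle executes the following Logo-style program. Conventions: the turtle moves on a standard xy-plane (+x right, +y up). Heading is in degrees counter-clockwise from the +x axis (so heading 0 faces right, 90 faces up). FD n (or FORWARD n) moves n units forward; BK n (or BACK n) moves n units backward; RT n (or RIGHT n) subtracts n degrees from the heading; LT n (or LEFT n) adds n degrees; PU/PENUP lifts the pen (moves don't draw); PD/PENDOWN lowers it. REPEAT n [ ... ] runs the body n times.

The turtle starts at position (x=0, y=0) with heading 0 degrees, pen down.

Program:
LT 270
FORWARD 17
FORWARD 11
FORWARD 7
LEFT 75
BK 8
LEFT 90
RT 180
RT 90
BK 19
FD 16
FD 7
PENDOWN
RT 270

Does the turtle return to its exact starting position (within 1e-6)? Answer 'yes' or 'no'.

Answer: no

Derivation:
Executing turtle program step by step:
Start: pos=(0,0), heading=0, pen down
LT 270: heading 0 -> 270
FD 17: (0,0) -> (0,-17) [heading=270, draw]
FD 11: (0,-17) -> (0,-28) [heading=270, draw]
FD 7: (0,-28) -> (0,-35) [heading=270, draw]
LT 75: heading 270 -> 345
BK 8: (0,-35) -> (-7.727,-32.929) [heading=345, draw]
LT 90: heading 345 -> 75
RT 180: heading 75 -> 255
RT 90: heading 255 -> 165
BK 19: (-7.727,-32.929) -> (10.625,-37.847) [heading=165, draw]
FD 16: (10.625,-37.847) -> (-4.83,-33.706) [heading=165, draw]
FD 7: (-4.83,-33.706) -> (-11.591,-31.894) [heading=165, draw]
PD: pen down
RT 270: heading 165 -> 255
Final: pos=(-11.591,-31.894), heading=255, 7 segment(s) drawn

Start position: (0, 0)
Final position: (-11.591, -31.894)
Distance = 33.935; >= 1e-6 -> NOT closed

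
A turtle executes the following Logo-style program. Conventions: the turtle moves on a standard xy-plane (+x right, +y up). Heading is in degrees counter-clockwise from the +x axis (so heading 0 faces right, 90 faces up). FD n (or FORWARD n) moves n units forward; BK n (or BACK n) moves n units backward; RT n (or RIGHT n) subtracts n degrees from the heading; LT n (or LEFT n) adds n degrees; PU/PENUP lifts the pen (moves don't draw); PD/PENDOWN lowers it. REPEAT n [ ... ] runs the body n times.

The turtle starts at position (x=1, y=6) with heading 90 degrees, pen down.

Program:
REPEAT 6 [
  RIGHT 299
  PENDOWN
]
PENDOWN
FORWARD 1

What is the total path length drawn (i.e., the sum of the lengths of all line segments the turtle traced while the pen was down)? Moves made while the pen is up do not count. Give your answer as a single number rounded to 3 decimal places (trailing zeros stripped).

Answer: 1

Derivation:
Executing turtle program step by step:
Start: pos=(1,6), heading=90, pen down
REPEAT 6 [
  -- iteration 1/6 --
  RT 299: heading 90 -> 151
  PD: pen down
  -- iteration 2/6 --
  RT 299: heading 151 -> 212
  PD: pen down
  -- iteration 3/6 --
  RT 299: heading 212 -> 273
  PD: pen down
  -- iteration 4/6 --
  RT 299: heading 273 -> 334
  PD: pen down
  -- iteration 5/6 --
  RT 299: heading 334 -> 35
  PD: pen down
  -- iteration 6/6 --
  RT 299: heading 35 -> 96
  PD: pen down
]
PD: pen down
FD 1: (1,6) -> (0.895,6.995) [heading=96, draw]
Final: pos=(0.895,6.995), heading=96, 1 segment(s) drawn

Segment lengths:
  seg 1: (1,6) -> (0.895,6.995), length = 1
Total = 1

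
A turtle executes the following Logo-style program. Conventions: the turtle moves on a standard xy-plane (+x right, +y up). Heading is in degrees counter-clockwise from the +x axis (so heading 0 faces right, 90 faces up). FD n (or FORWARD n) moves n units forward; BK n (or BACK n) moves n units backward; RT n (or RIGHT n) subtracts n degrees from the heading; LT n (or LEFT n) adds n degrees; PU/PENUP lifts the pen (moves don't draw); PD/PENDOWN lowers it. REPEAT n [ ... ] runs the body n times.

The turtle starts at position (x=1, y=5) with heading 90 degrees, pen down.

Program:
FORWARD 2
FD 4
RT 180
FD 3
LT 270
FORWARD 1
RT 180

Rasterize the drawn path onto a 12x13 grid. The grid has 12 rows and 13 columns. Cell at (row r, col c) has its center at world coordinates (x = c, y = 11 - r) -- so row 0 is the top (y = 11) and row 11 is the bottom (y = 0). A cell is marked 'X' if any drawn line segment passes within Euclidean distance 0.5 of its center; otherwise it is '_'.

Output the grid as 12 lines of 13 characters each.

Answer: _X___________
_X___________
_X___________
XX___________
_X___________
_X___________
_X___________
_____________
_____________
_____________
_____________
_____________

Derivation:
Segment 0: (1,5) -> (1,7)
Segment 1: (1,7) -> (1,11)
Segment 2: (1,11) -> (1,8)
Segment 3: (1,8) -> (0,8)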